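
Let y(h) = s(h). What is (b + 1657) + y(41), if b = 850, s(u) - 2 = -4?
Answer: 2505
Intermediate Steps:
s(u) = -2 (s(u) = 2 - 4 = -2)
y(h) = -2
(b + 1657) + y(41) = (850 + 1657) - 2 = 2507 - 2 = 2505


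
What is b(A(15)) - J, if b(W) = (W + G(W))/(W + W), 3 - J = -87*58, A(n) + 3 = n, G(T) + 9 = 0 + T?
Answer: -40387/8 ≈ -5048.4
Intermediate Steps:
G(T) = -9 + T (G(T) = -9 + (0 + T) = -9 + T)
A(n) = -3 + n
J = 5049 (J = 3 - (-87)*58 = 3 - 1*(-5046) = 3 + 5046 = 5049)
b(W) = (-9 + 2*W)/(2*W) (b(W) = (W + (-9 + W))/(W + W) = (-9 + 2*W)/((2*W)) = (-9 + 2*W)*(1/(2*W)) = (-9 + 2*W)/(2*W))
b(A(15)) - J = (-9/2 + (-3 + 15))/(-3 + 15) - 1*5049 = (-9/2 + 12)/12 - 5049 = (1/12)*(15/2) - 5049 = 5/8 - 5049 = -40387/8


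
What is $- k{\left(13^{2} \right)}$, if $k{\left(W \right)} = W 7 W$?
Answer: $-199927$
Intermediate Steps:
$k{\left(W \right)} = 7 W^{2}$ ($k{\left(W \right)} = 7 W W = 7 W^{2}$)
$- k{\left(13^{2} \right)} = - 7 \left(13^{2}\right)^{2} = - 7 \cdot 169^{2} = - 7 \cdot 28561 = \left(-1\right) 199927 = -199927$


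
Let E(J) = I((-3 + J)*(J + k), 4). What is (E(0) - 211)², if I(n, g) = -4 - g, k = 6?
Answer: 47961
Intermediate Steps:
E(J) = -8 (E(J) = -4 - 1*4 = -4 - 4 = -8)
(E(0) - 211)² = (-8 - 211)² = (-219)² = 47961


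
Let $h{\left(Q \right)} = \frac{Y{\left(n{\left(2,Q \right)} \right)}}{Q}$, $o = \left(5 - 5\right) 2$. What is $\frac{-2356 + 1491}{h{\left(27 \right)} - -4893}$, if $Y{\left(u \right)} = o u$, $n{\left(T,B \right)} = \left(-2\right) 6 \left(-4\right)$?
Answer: $- \frac{865}{4893} \approx -0.17678$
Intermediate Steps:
$n{\left(T,B \right)} = 48$ ($n{\left(T,B \right)} = \left(-12\right) \left(-4\right) = 48$)
$o = 0$ ($o = 0 \cdot 2 = 0$)
$Y{\left(u \right)} = 0$ ($Y{\left(u \right)} = 0 u = 0$)
$h{\left(Q \right)} = 0$ ($h{\left(Q \right)} = \frac{0}{Q} = 0$)
$\frac{-2356 + 1491}{h{\left(27 \right)} - -4893} = \frac{-2356 + 1491}{0 - -4893} = - \frac{865}{0 + 4893} = - \frac{865}{4893}$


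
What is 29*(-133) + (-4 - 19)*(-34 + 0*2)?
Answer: -3075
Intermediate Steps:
29*(-133) + (-4 - 19)*(-34 + 0*2) = -3857 - 23*(-34 + 0) = -3857 - 23*(-34) = -3857 + 782 = -3075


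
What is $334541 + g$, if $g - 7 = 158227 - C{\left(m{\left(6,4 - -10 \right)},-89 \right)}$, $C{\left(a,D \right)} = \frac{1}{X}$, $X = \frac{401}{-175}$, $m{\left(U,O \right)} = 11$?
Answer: $\frac{197602950}{401} \approx 4.9278 \cdot 10^{5}$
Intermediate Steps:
$X = - \frac{401}{175}$ ($X = 401 \left(- \frac{1}{175}\right) = - \frac{401}{175} \approx -2.2914$)
$C{\left(a,D \right)} = - \frac{175}{401}$ ($C{\left(a,D \right)} = \frac{1}{- \frac{401}{175}} = - \frac{175}{401}$)
$g = \frac{63452009}{401}$ ($g = 7 + \left(158227 - - \frac{175}{401}\right) = 7 + \left(158227 + \frac{175}{401}\right) = 7 + \frac{63449202}{401} = \frac{63452009}{401} \approx 1.5823 \cdot 10^{5}$)
$334541 + g = 334541 + \frac{63452009}{401} = \frac{197602950}{401}$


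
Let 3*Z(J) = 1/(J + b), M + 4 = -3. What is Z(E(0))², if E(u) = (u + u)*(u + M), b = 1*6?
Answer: 1/324 ≈ 0.0030864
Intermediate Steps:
M = -7 (M = -4 - 3 = -7)
b = 6
E(u) = 2*u*(-7 + u) (E(u) = (u + u)*(u - 7) = (2*u)*(-7 + u) = 2*u*(-7 + u))
Z(J) = 1/(3*(6 + J)) (Z(J) = 1/(3*(J + 6)) = 1/(3*(6 + J)))
Z(E(0))² = (1/(3*(6 + 2*0*(-7 + 0))))² = (1/(3*(6 + 2*0*(-7))))² = (1/(3*(6 + 0)))² = ((⅓)/6)² = ((⅓)*(⅙))² = (1/18)² = 1/324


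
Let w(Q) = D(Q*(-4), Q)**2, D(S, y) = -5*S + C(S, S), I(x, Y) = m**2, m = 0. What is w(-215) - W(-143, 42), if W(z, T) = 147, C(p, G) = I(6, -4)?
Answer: 18489853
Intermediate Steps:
I(x, Y) = 0 (I(x, Y) = 0**2 = 0)
C(p, G) = 0
D(S, y) = -5*S (D(S, y) = -5*S + 0 = -5*S)
w(Q) = 400*Q**2 (w(Q) = (-5*Q*(-4))**2 = (-(-20)*Q)**2 = (20*Q)**2 = 400*Q**2)
w(-215) - W(-143, 42) = 400*(-215)**2 - 1*147 = 400*46225 - 147 = 18490000 - 147 = 18489853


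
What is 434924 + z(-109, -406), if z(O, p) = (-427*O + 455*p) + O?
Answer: 296628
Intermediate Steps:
z(O, p) = -426*O + 455*p
434924 + z(-109, -406) = 434924 + (-426*(-109) + 455*(-406)) = 434924 + (46434 - 184730) = 434924 - 138296 = 296628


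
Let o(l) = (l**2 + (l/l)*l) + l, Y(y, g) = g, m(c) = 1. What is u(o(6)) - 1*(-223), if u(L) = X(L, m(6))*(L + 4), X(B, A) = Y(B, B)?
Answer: 2719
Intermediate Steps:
X(B, A) = B
o(l) = l**2 + 2*l (o(l) = (l**2 + 1*l) + l = (l**2 + l) + l = (l + l**2) + l = l**2 + 2*l)
u(L) = L*(4 + L) (u(L) = L*(L + 4) = L*(4 + L))
u(o(6)) - 1*(-223) = (6*(2 + 6))*(4 + 6*(2 + 6)) - 1*(-223) = (6*8)*(4 + 6*8) + 223 = 48*(4 + 48) + 223 = 48*52 + 223 = 2496 + 223 = 2719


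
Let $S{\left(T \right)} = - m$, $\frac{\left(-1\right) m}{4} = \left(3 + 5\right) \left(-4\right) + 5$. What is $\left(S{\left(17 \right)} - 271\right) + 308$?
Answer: $-71$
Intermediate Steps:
$m = 108$ ($m = - 4 \left(\left(3 + 5\right) \left(-4\right) + 5\right) = - 4 \left(8 \left(-4\right) + 5\right) = - 4 \left(-32 + 5\right) = \left(-4\right) \left(-27\right) = 108$)
$S{\left(T \right)} = -108$ ($S{\left(T \right)} = \left(-1\right) 108 = -108$)
$\left(S{\left(17 \right)} - 271\right) + 308 = \left(-108 - 271\right) + 308 = -379 + 308 = -71$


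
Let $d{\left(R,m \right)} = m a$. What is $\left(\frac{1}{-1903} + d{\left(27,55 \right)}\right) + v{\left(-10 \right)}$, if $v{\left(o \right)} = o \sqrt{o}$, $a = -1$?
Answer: $- \frac{104666}{1903} - 10 i \sqrt{10} \approx -55.001 - 31.623 i$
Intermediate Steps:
$d{\left(R,m \right)} = - m$ ($d{\left(R,m \right)} = m \left(-1\right) = - m$)
$v{\left(o \right)} = o^{\frac{3}{2}}$
$\left(\frac{1}{-1903} + d{\left(27,55 \right)}\right) + v{\left(-10 \right)} = \left(\frac{1}{-1903} - 55\right) + \left(-10\right)^{\frac{3}{2}} = \left(- \frac{1}{1903} - 55\right) - 10 i \sqrt{10} = - \frac{104666}{1903} - 10 i \sqrt{10}$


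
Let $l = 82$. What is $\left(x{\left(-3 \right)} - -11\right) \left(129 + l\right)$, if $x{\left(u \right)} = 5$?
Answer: $3376$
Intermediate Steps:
$\left(x{\left(-3 \right)} - -11\right) \left(129 + l\right) = \left(5 - -11\right) \left(129 + 82\right) = \left(5 + 11\right) 211 = 16 \cdot 211 = 3376$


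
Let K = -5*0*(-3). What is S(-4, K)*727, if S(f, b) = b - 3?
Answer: -2181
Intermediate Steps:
K = 0 (K = 0*(-3) = 0)
S(f, b) = -3 + b
S(-4, K)*727 = (-3 + 0)*727 = -3*727 = -2181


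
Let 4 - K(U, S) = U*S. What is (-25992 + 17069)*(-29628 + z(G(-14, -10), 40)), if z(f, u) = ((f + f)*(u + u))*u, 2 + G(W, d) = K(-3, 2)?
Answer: -192486956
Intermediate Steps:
K(U, S) = 4 - S*U (K(U, S) = 4 - U*S = 4 - S*U)
G(W, d) = 8 (G(W, d) = -2 + (4 - 1*2*(-3)) = -2 + (4 + 6) = -2 + 10 = 8)
z(f, u) = 4*f*u² (z(f, u) = ((2*f)*(2*u))*u = (4*f*u)*u = 4*f*u²)
(-25992 + 17069)*(-29628 + z(G(-14, -10), 40)) = (-25992 + 17069)*(-29628 + 4*8*40²) = -8923*(-29628 + 4*8*1600) = -8923*(-29628 + 51200) = -8923*21572 = -192486956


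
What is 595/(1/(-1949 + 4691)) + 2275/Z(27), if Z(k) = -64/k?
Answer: 104353935/64 ≈ 1.6305e+6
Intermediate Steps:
595/(1/(-1949 + 4691)) + 2275/Z(27) = 595/(1/(-1949 + 4691)) + 2275/((-64/27)) = 595/(1/2742) + 2275/((-64*1/27)) = 595/(1/2742) + 2275/(-64/27) = 595*2742 + 2275*(-27/64) = 1631490 - 61425/64 = 104353935/64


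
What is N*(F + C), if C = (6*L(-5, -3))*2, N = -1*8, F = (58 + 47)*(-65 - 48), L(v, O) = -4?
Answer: 95304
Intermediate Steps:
F = -11865 (F = 105*(-113) = -11865)
N = -8
C = -48 (C = (6*(-4))*2 = -24*2 = -48)
N*(F + C) = -8*(-11865 - 48) = -8*(-11913) = 95304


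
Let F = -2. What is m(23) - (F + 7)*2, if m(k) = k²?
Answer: 519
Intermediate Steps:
m(23) - (F + 7)*2 = 23² - (-2 + 7)*2 = 529 - 5*2 = 529 - 1*10 = 529 - 10 = 519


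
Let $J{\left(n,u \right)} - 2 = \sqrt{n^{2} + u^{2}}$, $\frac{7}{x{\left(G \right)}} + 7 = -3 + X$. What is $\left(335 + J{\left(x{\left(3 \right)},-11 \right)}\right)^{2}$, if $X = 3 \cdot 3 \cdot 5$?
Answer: $\frac{\left(1685 + \sqrt{3026}\right)^{2}}{25} \approx 1.2111 \cdot 10^{5}$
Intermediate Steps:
$X = 45$ ($X = 9 \cdot 5 = 45$)
$x{\left(G \right)} = \frac{1}{5}$ ($x{\left(G \right)} = \frac{7}{-7 + \left(-3 + 45\right)} = \frac{7}{-7 + 42} = \frac{7}{35} = 7 \cdot \frac{1}{35} = \frac{1}{5}$)
$J{\left(n,u \right)} = 2 + \sqrt{n^{2} + u^{2}}$
$\left(335 + J{\left(x{\left(3 \right)},-11 \right)}\right)^{2} = \left(335 + \left(2 + \sqrt{\left(\frac{1}{5}\right)^{2} + \left(-11\right)^{2}}\right)\right)^{2} = \left(335 + \left(2 + \sqrt{\frac{1}{25} + 121}\right)\right)^{2} = \left(335 + \left(2 + \sqrt{\frac{3026}{25}}\right)\right)^{2} = \left(335 + \left(2 + \frac{\sqrt{3026}}{5}\right)\right)^{2} = \left(337 + \frac{\sqrt{3026}}{5}\right)^{2}$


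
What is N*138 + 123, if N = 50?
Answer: 7023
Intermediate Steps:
N*138 + 123 = 50*138 + 123 = 6900 + 123 = 7023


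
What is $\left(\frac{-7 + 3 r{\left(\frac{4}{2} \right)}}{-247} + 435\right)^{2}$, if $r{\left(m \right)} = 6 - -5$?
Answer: $\frac{68277169}{361} \approx 1.8913 \cdot 10^{5}$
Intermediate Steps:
$r{\left(m \right)} = 11$ ($r{\left(m \right)} = 6 + 5 = 11$)
$\left(\frac{-7 + 3 r{\left(\frac{4}{2} \right)}}{-247} + 435\right)^{2} = \left(\frac{-7 + 3 \cdot 11}{-247} + 435\right)^{2} = \left(\left(-7 + 33\right) \left(- \frac{1}{247}\right) + 435\right)^{2} = \left(26 \left(- \frac{1}{247}\right) + 435\right)^{2} = \left(- \frac{2}{19} + 435\right)^{2} = \left(\frac{8263}{19}\right)^{2} = \frac{68277169}{361}$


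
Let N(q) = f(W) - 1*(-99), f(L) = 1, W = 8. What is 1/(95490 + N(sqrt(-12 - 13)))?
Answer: 1/95590 ≈ 1.0461e-5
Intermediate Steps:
N(q) = 100 (N(q) = 1 - 1*(-99) = 1 + 99 = 100)
1/(95490 + N(sqrt(-12 - 13))) = 1/(95490 + 100) = 1/95590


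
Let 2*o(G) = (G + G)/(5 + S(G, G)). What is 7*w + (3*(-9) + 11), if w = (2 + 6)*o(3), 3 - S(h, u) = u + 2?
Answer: 40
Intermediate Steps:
S(h, u) = 1 - u (S(h, u) = 3 - (u + 2) = 3 - (2 + u) = 3 + (-2 - u) = 1 - u)
o(G) = G/(6 - G) (o(G) = ((G + G)/(5 + (1 - G)))/2 = ((2*G)/(6 - G))/2 = (2*G/(6 - G))/2 = G/(6 - G))
w = 8 (w = (2 + 6)*(-1*3/(-6 + 3)) = 8*(-1*3/(-3)) = 8*(-1*3*(-1/3)) = 8*1 = 8)
7*w + (3*(-9) + 11) = 7*8 + (3*(-9) + 11) = 56 + (-27 + 11) = 56 - 16 = 40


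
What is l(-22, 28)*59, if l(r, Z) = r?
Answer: -1298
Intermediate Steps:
l(-22, 28)*59 = -22*59 = -1298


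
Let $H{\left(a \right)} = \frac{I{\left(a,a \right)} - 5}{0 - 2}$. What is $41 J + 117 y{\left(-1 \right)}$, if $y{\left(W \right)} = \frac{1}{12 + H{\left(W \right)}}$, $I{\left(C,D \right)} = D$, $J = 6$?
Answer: $\frac{1269}{5} \approx 253.8$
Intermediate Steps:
$H{\left(a \right)} = \frac{5}{2} - \frac{a}{2}$ ($H{\left(a \right)} = \frac{a - 5}{0 - 2} = \frac{-5 + a}{-2} = \left(-5 + a\right) \left(- \frac{1}{2}\right) = \frac{5}{2} - \frac{a}{2}$)
$y{\left(W \right)} = \frac{1}{\frac{29}{2} - \frac{W}{2}}$ ($y{\left(W \right)} = \frac{1}{12 - \left(- \frac{5}{2} + \frac{W}{2}\right)} = \frac{1}{\frac{29}{2} - \frac{W}{2}}$)
$41 J + 117 y{\left(-1 \right)} = 41 \cdot 6 + 117 \left(- \frac{2}{-29 - 1}\right) = 246 + 117 \left(- \frac{2}{-30}\right) = 246 + 117 \left(\left(-2\right) \left(- \frac{1}{30}\right)\right) = 246 + 117 \cdot \frac{1}{15} = 246 + \frac{39}{5} = \frac{1269}{5}$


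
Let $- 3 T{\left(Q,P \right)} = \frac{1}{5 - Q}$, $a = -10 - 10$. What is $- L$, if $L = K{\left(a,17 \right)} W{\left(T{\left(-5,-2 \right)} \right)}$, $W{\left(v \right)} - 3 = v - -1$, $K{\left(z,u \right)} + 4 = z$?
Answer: $\frac{476}{5} \approx 95.2$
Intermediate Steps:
$a = -20$
$T{\left(Q,P \right)} = - \frac{1}{3 \left(5 - Q\right)}$
$K{\left(z,u \right)} = -4 + z$
$W{\left(v \right)} = 4 + v$ ($W{\left(v \right)} = 3 + \left(v - -1\right) = 3 + \left(v + 1\right) = 3 + \left(1 + v\right) = 4 + v$)
$L = - \frac{476}{5}$ ($L = \left(-4 - 20\right) \left(4 + \frac{1}{3 \left(-5 - 5\right)}\right) = - 24 \left(4 + \frac{1}{3 \left(-10\right)}\right) = - 24 \left(4 + \frac{1}{3} \left(- \frac{1}{10}\right)\right) = - 24 \left(4 - \frac{1}{30}\right) = \left(-24\right) \frac{119}{30} = - \frac{476}{5} \approx -95.2$)
$- L = \left(-1\right) \left(- \frac{476}{5}\right) = \frac{476}{5}$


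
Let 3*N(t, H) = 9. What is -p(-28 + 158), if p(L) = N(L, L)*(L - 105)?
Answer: -75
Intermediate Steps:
N(t, H) = 3 (N(t, H) = (1/3)*9 = 3)
p(L) = -315 + 3*L (p(L) = 3*(L - 105) = 3*(-105 + L) = -315 + 3*L)
-p(-28 + 158) = -(-315 + 3*(-28 + 158)) = -(-315 + 3*130) = -(-315 + 390) = -1*75 = -75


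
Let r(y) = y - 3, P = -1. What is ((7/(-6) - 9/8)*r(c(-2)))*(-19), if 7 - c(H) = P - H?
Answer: 1045/8 ≈ 130.63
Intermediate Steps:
c(H) = 8 + H (c(H) = 7 - (-1 - H) = 7 + (1 + H) = 8 + H)
r(y) = -3 + y
((7/(-6) - 9/8)*r(c(-2)))*(-19) = ((7/(-6) - 9/8)*(-3 + (8 - 2)))*(-19) = ((7*(-⅙) - 9*⅛)*(-3 + 6))*(-19) = ((-7/6 - 9/8)*3)*(-19) = -55/24*3*(-19) = -55/8*(-19) = 1045/8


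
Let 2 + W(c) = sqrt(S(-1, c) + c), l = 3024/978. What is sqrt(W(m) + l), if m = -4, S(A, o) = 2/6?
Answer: sqrt(261126 + 79707*I*sqrt(33))/489 ≈ 1.2838 + 0.74576*I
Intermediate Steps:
S(A, o) = 1/3 (S(A, o) = 2*(1/6) = 1/3)
l = 504/163 (l = 3024*(1/978) = 504/163 ≈ 3.0920)
W(c) = -2 + sqrt(1/3 + c)
sqrt(W(m) + l) = sqrt((-2 + sqrt(3 + 9*(-4))/3) + 504/163) = sqrt((-2 + sqrt(3 - 36)/3) + 504/163) = sqrt((-2 + sqrt(-33)/3) + 504/163) = sqrt((-2 + (I*sqrt(33))/3) + 504/163) = sqrt((-2 + I*sqrt(33)/3) + 504/163) = sqrt(178/163 + I*sqrt(33)/3)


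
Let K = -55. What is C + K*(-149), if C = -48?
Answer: 8147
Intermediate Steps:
C + K*(-149) = -48 - 55*(-149) = -48 + 8195 = 8147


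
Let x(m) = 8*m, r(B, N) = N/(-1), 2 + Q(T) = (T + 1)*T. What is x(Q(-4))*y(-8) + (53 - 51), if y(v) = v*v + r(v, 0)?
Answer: 5122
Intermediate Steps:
Q(T) = -2 + T*(1 + T) (Q(T) = -2 + (T + 1)*T = -2 + (1 + T)*T = -2 + T*(1 + T))
r(B, N) = -N (r(B, N) = N*(-1) = -N)
y(v) = v² (y(v) = v*v - 1*0 = v² + 0 = v²)
x(Q(-4))*y(-8) + (53 - 51) = (8*(-2 - 4 + (-4)²))*(-8)² + (53 - 51) = (8*(-2 - 4 + 16))*64 + 2 = (8*10)*64 + 2 = 80*64 + 2 = 5120 + 2 = 5122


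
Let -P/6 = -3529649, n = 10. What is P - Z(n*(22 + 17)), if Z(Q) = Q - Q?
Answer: 21177894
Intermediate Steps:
P = 21177894 (P = -6*(-3529649) = 21177894)
Z(Q) = 0
P - Z(n*(22 + 17)) = 21177894 - 1*0 = 21177894 + 0 = 21177894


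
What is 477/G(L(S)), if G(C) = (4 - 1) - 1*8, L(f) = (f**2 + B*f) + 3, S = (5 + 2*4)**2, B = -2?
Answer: -477/5 ≈ -95.400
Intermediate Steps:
S = 169 (S = (5 + 8)**2 = 13**2 = 169)
L(f) = 3 + f**2 - 2*f (L(f) = (f**2 - 2*f) + 3 = 3 + f**2 - 2*f)
G(C) = -5 (G(C) = 3 - 8 = -5)
477/G(L(S)) = 477/(-5) = 477*(-1/5) = -477/5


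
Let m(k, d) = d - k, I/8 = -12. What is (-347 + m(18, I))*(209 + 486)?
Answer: -320395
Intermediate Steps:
I = -96 (I = 8*(-12) = -96)
(-347 + m(18, I))*(209 + 486) = (-347 + (-96 - 1*18))*(209 + 486) = (-347 + (-96 - 18))*695 = (-347 - 114)*695 = -461*695 = -320395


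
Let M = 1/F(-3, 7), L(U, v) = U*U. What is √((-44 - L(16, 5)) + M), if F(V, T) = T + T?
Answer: I*√58786/14 ≈ 17.318*I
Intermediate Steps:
F(V, T) = 2*T
L(U, v) = U²
M = 1/14 (M = 1/(2*7) = 1/14 ≈ 0.071429)
√((-44 - L(16, 5)) + M) = √((-44 - 1*16²) + 1/14) = √((-44 - 1*256) + 1/14) = √((-44 - 256) + 1/14) = √(-300 + 1/14) = √(-4199/14) = I*√58786/14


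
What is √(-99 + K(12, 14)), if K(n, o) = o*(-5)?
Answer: 13*I ≈ 13.0*I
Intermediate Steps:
K(n, o) = -5*o
√(-99 + K(12, 14)) = √(-99 - 5*14) = √(-99 - 70) = √(-169) = 13*I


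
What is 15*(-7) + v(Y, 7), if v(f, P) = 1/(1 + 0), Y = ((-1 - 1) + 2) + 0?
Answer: -104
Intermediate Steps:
Y = 0 (Y = (-2 + 2) + 0 = 0 + 0 = 0)
v(f, P) = 1 (v(f, P) = 1/1 = 1)
15*(-7) + v(Y, 7) = 15*(-7) + 1 = -105 + 1 = -104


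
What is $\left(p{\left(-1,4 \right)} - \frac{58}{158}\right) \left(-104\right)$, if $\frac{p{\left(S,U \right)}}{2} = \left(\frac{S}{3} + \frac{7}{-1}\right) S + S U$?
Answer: $- \frac{155272}{237} \approx -655.16$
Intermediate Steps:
$p{\left(S,U \right)} = 2 S U + 2 S \left(-7 + \frac{S}{3}\right)$ ($p{\left(S,U \right)} = 2 \left(\left(\frac{S}{3} + \frac{7}{-1}\right) S + S U\right) = 2 \left(\left(S \frac{1}{3} + 7 \left(-1\right)\right) S + S U\right) = 2 \left(\left(\frac{S}{3} - 7\right) S + S U\right) = 2 \left(\left(-7 + \frac{S}{3}\right) S + S U\right) = 2 \left(S \left(-7 + \frac{S}{3}\right) + S U\right) = 2 \left(S U + S \left(-7 + \frac{S}{3}\right)\right) = 2 S U + 2 S \left(-7 + \frac{S}{3}\right)$)
$\left(p{\left(-1,4 \right)} - \frac{58}{158}\right) \left(-104\right) = \left(\frac{2}{3} \left(-1\right) \left(-21 - 1 + 3 \cdot 4\right) - \frac{58}{158}\right) \left(-104\right) = \left(\frac{2}{3} \left(-1\right) \left(-21 - 1 + 12\right) - \frac{29}{79}\right) \left(-104\right) = \left(\frac{2}{3} \left(-1\right) \left(-10\right) - \frac{29}{79}\right) \left(-104\right) = \left(\frac{20}{3} - \frac{29}{79}\right) \left(-104\right) = \frac{1493}{237} \left(-104\right) = - \frac{155272}{237}$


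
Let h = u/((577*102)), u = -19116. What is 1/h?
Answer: -9809/3186 ≈ -3.0788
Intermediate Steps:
h = -3186/9809 (h = -19116/(577*102) = -19116/58854 = -19116*1/58854 = -3186/9809 ≈ -0.32480)
1/h = 1/(-3186/9809) = -9809/3186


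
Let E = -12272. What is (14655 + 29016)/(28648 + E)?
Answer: 43671/16376 ≈ 2.6668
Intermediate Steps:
(14655 + 29016)/(28648 + E) = (14655 + 29016)/(28648 - 12272) = 43671/16376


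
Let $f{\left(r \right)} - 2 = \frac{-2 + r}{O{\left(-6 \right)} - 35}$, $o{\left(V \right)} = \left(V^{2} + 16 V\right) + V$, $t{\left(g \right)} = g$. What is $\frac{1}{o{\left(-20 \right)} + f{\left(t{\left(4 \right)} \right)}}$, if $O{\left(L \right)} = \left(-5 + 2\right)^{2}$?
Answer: $\frac{13}{805} \approx 0.016149$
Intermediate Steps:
$O{\left(L \right)} = 9$ ($O{\left(L \right)} = \left(-3\right)^{2} = 9$)
$o{\left(V \right)} = V^{2} + 17 V$
$f{\left(r \right)} = \frac{27}{13} - \frac{r}{26}$ ($f{\left(r \right)} = 2 + \frac{-2 + r}{9 - 35} = 2 + \frac{-2 + r}{-26} = 2 + \left(-2 + r\right) \left(- \frac{1}{26}\right) = 2 - \left(- \frac{1}{13} + \frac{r}{26}\right) = \frac{27}{13} - \frac{r}{26}$)
$\frac{1}{o{\left(-20 \right)} + f{\left(t{\left(4 \right)} \right)}} = \frac{1}{- 20 \left(17 - 20\right) + \left(\frac{27}{13} - \frac{2}{13}\right)} = \frac{1}{\left(-20\right) \left(-3\right) + \left(\frac{27}{13} - \frac{2}{13}\right)} = \frac{1}{60 + \frac{25}{13}} = \frac{1}{\frac{805}{13}} = \frac{13}{805}$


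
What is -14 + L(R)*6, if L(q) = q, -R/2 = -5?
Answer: 46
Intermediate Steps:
R = 10 (R = -2*(-5) = 10)
-14 + L(R)*6 = -14 + 10*6 = -14 + 60 = 46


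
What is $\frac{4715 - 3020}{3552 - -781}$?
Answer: $\frac{1695}{4333} \approx 0.39118$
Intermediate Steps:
$\frac{4715 - 3020}{3552 - -781} = \frac{1695}{3552 + \left(-1353 + 2134\right)} = \frac{1695}{3552 + 781} = \frac{1695}{4333}$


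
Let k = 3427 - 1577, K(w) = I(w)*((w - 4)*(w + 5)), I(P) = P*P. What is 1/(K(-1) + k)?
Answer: 1/1830 ≈ 0.00054645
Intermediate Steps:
I(P) = P²
K(w) = w²*(-4 + w)*(5 + w) (K(w) = w²*((w - 4)*(w + 5)) = w²*((-4 + w)*(5 + w)) = w²*(-4 + w)*(5 + w))
k = 1850
1/(K(-1) + k) = 1/((-1)²*(-20 - 1 + (-1)²) + 1850) = 1/(1*(-20 - 1 + 1) + 1850) = 1/(1*(-20) + 1850) = 1/(-20 + 1850) = 1/1830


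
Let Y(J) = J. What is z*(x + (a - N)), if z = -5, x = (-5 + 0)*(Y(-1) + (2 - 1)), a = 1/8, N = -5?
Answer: -205/8 ≈ -25.625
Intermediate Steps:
a = ⅛ ≈ 0.12500
x = 0 (x = (-5 + 0)*(-1 + (2 - 1)) = -5*(-1 + 1) = -5*0 = 0)
z*(x + (a - N)) = -5*(0 + (⅛ - 1*(-5))) = -5*(0 + (⅛ + 5)) = -5*(0 + 41/8) = -5*41/8 = -205/8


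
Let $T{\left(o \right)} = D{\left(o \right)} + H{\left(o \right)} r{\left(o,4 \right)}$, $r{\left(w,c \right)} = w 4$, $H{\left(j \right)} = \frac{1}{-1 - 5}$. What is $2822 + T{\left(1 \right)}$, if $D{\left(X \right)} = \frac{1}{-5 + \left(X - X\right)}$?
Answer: $\frac{42317}{15} \approx 2821.1$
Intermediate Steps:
$H{\left(j \right)} = - \frac{1}{6}$ ($H{\left(j \right)} = \frac{1}{-6} = - \frac{1}{6}$)
$r{\left(w,c \right)} = 4 w$
$D{\left(X \right)} = - \frac{1}{5}$ ($D{\left(X \right)} = \frac{1}{-5 + 0} = \frac{1}{-5} = - \frac{1}{5}$)
$T{\left(o \right)} = - \frac{1}{5} - \frac{2 o}{3}$ ($T{\left(o \right)} = - \frac{1}{5} - \frac{4 o}{6} = - \frac{1}{5} - \frac{2 o}{3}$)
$2822 + T{\left(1 \right)} = 2822 - \frac{13}{15} = \frac{42317}{15}$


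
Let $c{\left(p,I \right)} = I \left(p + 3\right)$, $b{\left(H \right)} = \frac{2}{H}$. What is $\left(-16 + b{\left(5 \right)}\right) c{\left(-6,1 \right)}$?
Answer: $\frac{234}{5} \approx 46.8$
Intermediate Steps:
$c{\left(p,I \right)} = I \left(3 + p\right)$
$\left(-16 + b{\left(5 \right)}\right) c{\left(-6,1 \right)} = \left(-16 + \frac{2}{5}\right) 1 \left(3 - 6\right) = \left(-16 + 2 \cdot \frac{1}{5}\right) 1 \left(-3\right) = \left(-16 + \frac{2}{5}\right) \left(-3\right) = \left(- \frac{78}{5}\right) \left(-3\right) = \frac{234}{5}$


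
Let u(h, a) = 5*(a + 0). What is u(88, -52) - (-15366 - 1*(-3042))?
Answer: 12064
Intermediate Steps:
u(h, a) = 5*a
u(88, -52) - (-15366 - 1*(-3042)) = 5*(-52) - (-15366 - 1*(-3042)) = -260 - (-15366 + 3042) = -260 - 1*(-12324) = -260 + 12324 = 12064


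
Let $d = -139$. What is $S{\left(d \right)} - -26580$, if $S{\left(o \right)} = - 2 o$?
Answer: $26858$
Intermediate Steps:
$S{\left(d \right)} - -26580 = \left(-2\right) \left(-139\right) - -26580 = 278 + 26580 = 26858$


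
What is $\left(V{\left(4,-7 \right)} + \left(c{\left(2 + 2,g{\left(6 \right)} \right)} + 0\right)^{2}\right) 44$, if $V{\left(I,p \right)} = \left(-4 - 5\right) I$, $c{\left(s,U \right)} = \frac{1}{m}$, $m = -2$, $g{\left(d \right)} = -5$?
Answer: $-1573$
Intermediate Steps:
$c{\left(s,U \right)} = - \frac{1}{2}$ ($c{\left(s,U \right)} = \frac{1}{-2} = - \frac{1}{2}$)
$V{\left(I,p \right)} = - 9 I$
$\left(V{\left(4,-7 \right)} + \left(c{\left(2 + 2,g{\left(6 \right)} \right)} + 0\right)^{2}\right) 44 = \left(\left(-9\right) 4 + \left(- \frac{1}{2} + 0\right)^{2}\right) 44 = \left(-36 + \left(- \frac{1}{2}\right)^{2}\right) 44 = \left(-36 + \frac{1}{4}\right) 44 = \left(- \frac{143}{4}\right) 44 = -1573$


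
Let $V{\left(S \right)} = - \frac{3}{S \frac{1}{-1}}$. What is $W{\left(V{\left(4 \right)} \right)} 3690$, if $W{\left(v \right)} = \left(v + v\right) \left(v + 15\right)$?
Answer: $\frac{348705}{4} \approx 87176.0$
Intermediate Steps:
$V{\left(S \right)} = \frac{3}{S}$ ($V{\left(S \right)} = - \frac{3}{S \left(-1\right)} = - \frac{3}{\left(-1\right) S} = - 3 \left(- \frac{1}{S}\right) = \frac{3}{S}$)
$W{\left(v \right)} = 2 v \left(15 + v\right)$
$W{\left(V{\left(4 \right)} \right)} 3690 = 2 \cdot \frac{3}{4} \left(15 + \frac{3}{4}\right) 3690 = 2 \cdot \frac{3}{4} \cdot \frac{63}{4} \cdot 3690 = \frac{189}{8} \cdot 3690 = \frac{348705}{4}$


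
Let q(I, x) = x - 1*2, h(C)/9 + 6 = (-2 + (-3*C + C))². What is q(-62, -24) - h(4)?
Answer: -872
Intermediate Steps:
h(C) = -54 + 9*(-2 - 2*C)² (h(C) = -54 + 9*(-2 + (-3*C + C))² = -54 + 9*(-2 - 2*C)²)
q(I, x) = -2 + x (q(I, x) = x - 2 = -2 + x)
q(-62, -24) - h(4) = (-2 - 24) - (-54 + 36*(1 + 4)²) = -26 - (-54 + 36*5²) = -26 - (-54 + 36*25) = -26 - (-54 + 900) = -26 - 1*846 = -26 - 846 = -872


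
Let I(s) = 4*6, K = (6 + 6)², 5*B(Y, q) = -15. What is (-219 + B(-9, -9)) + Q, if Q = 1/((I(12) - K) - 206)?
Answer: -72373/326 ≈ -222.00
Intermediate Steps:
B(Y, q) = -3 (B(Y, q) = (⅕)*(-15) = -3)
K = 144 (K = 12² = 144)
I(s) = 24
Q = -1/326 (Q = 1/((24 - 1*144) - 206) = 1/((24 - 144) - 206) = 1/(-120 - 206) = 1/(-326) = -1/326 ≈ -0.0030675)
(-219 + B(-9, -9)) + Q = (-219 - 3) - 1/326 = -222 - 1/326 = -72373/326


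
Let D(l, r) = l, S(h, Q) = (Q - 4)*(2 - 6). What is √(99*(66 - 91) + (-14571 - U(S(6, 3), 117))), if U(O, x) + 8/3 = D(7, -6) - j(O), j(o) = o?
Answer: I*√153417/3 ≈ 130.56*I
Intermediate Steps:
S(h, Q) = 16 - 4*Q (S(h, Q) = (-4 + Q)*(-4) = 16 - 4*Q)
U(O, x) = 13/3 - O (U(O, x) = -8/3 + (7 - O) = 13/3 - O)
√(99*(66 - 91) + (-14571 - U(S(6, 3), 117))) = √(99*(66 - 91) + (-14571 - (13/3 - (16 - 4*3)))) = √(99*(-25) + (-14571 - (13/3 - (16 - 12)))) = √(-2475 + (-14571 - (13/3 - 1*4))) = √(-2475 + (-14571 - (13/3 - 4))) = √(-2475 + (-14571 - 1*⅓)) = √(-2475 + (-14571 - ⅓)) = √(-2475 - 43714/3) = √(-51139/3) = I*√153417/3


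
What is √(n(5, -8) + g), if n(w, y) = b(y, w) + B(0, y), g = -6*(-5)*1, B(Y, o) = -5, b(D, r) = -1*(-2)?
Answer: 3*√3 ≈ 5.1962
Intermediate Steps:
b(D, r) = 2
g = 30 (g = 30*1 = 30)
n(w, y) = -3 (n(w, y) = 2 - 5 = -3)
√(n(5, -8) + g) = √(-3 + 30) = √27 = 3*√3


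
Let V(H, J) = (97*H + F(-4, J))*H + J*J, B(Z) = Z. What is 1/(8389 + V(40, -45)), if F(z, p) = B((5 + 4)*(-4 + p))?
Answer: 1/147974 ≈ 6.7579e-6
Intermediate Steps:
F(z, p) = -36 + 9*p (F(z, p) = (5 + 4)*(-4 + p) = 9*(-4 + p) = -36 + 9*p)
V(H, J) = J**2 + H*(-36 + 9*J + 97*H) (V(H, J) = (97*H + (-36 + 9*J))*H + J*J = (-36 + 9*J + 97*H)*H + J**2 = H*(-36 + 9*J + 97*H) + J**2 = J**2 + H*(-36 + 9*J + 97*H))
1/(8389 + V(40, -45)) = 1/(8389 + ((-45)**2 + 97*40**2 + 9*40*(-4 - 45))) = 1/(8389 + (2025 + 97*1600 + 9*40*(-49))) = 1/(8389 + (2025 + 155200 - 17640)) = 1/(8389 + 139585) = 1/147974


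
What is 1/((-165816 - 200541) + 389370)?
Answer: 1/23013 ≈ 4.3454e-5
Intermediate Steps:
1/((-165816 - 200541) + 389370) = 1/(-366357 + 389370) = 1/23013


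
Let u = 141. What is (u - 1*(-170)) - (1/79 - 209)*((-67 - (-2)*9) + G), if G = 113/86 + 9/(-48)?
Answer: -263443199/27176 ≈ -9694.0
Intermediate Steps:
G = 775/688 (G = 113*(1/86) + 9*(-1/48) = 113/86 - 3/16 = 775/688 ≈ 1.1265)
(u - 1*(-170)) - (1/79 - 209)*((-67 - (-2)*9) + G) = (141 - 1*(-170)) - (1/79 - 209)*((-67 - (-2)*9) + 775/688) = (141 + 170) - (1/79 - 209)*((-67 - 1*(-18)) + 775/688) = 311 - (-16510)*((-67 + 18) + 775/688)/79 = 311 - (-16510)*(-49 + 775/688)/79 = 311 - (-16510)*(-32937)/(79*688) = 311 - 1*271894935/27176 = 311 - 271894935/27176 = -263443199/27176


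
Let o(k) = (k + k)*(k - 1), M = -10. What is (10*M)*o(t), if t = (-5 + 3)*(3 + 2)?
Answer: -22000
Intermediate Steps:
t = -10 (t = -2*5 = -10)
o(k) = 2*k*(-1 + k) (o(k) = (2*k)*(-1 + k) = 2*k*(-1 + k))
(10*M)*o(t) = (10*(-10))*(2*(-10)*(-1 - 10)) = -200*(-10)*(-11) = -100*220 = -22000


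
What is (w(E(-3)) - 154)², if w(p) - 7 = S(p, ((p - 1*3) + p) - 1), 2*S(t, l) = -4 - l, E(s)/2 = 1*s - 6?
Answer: 16641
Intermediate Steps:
E(s) = -12 + 2*s (E(s) = 2*(1*s - 6) = 2*(s - 6) = 2*(-6 + s) = -12 + 2*s)
S(t, l) = -2 - l/2 (S(t, l) = (-4 - l)/2 = -2 - l/2)
w(p) = 7 - p (w(p) = 7 + (-2 - (((p - 1*3) + p) - 1)/2) = 7 + (-2 - (((p - 3) + p) - 1)/2) = 7 + (-2 - (((-3 + p) + p) - 1)/2) = 7 + (-2 - ((-3 + 2*p) - 1)/2) = 7 + (-2 - (-4 + 2*p)/2) = 7 + (-2 + (2 - p)) = 7 - p)
(w(E(-3)) - 154)² = ((7 - (-12 + 2*(-3))) - 154)² = ((7 - (-12 - 6)) - 154)² = ((7 - 1*(-18)) - 154)² = ((7 + 18) - 154)² = (25 - 154)² = (-129)² = 16641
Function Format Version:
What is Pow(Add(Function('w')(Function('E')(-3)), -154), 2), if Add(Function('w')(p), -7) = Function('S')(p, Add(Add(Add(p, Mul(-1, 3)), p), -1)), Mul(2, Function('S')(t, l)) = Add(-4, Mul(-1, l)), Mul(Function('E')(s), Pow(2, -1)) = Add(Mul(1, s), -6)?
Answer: 16641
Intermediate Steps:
Function('E')(s) = Add(-12, Mul(2, s)) (Function('E')(s) = Mul(2, Add(Mul(1, s), -6)) = Mul(2, Add(s, -6)) = Mul(2, Add(-6, s)) = Add(-12, Mul(2, s)))
Function('S')(t, l) = Add(-2, Mul(Rational(-1, 2), l)) (Function('S')(t, l) = Mul(Rational(1, 2), Add(-4, Mul(-1, l))) = Add(-2, Mul(Rational(-1, 2), l)))
Function('w')(p) = Add(7, Mul(-1, p)) (Function('w')(p) = Add(7, Add(-2, Mul(Rational(-1, 2), Add(Add(Add(p, Mul(-1, 3)), p), -1)))) = Add(7, Add(-2, Mul(Rational(-1, 2), Add(Add(Add(p, -3), p), -1)))) = Add(7, Add(-2, Mul(Rational(-1, 2), Add(Add(Add(-3, p), p), -1)))) = Add(7, Add(-2, Mul(Rational(-1, 2), Add(Add(-3, Mul(2, p)), -1)))) = Add(7, Add(-2, Mul(Rational(-1, 2), Add(-4, Mul(2, p))))) = Add(7, Add(-2, Add(2, Mul(-1, p)))) = Add(7, Mul(-1, p)))
Pow(Add(Function('w')(Function('E')(-3)), -154), 2) = Pow(Add(Add(7, Mul(-1, Add(-12, Mul(2, -3)))), -154), 2) = Pow(Add(Add(7, Mul(-1, Add(-12, -6))), -154), 2) = Pow(Add(Add(7, Mul(-1, -18)), -154), 2) = Pow(Add(Add(7, 18), -154), 2) = Pow(Add(25, -154), 2) = Pow(-129, 2) = 16641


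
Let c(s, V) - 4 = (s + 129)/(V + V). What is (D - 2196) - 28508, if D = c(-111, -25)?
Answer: -767509/25 ≈ -30700.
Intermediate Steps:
c(s, V) = 4 + (129 + s)/(2*V) (c(s, V) = 4 + (s + 129)/(V + V) = 4 + (129 + s)/((2*V)) = 4 + (129 + s)*(1/(2*V)) = 4 + (129 + s)/(2*V))
D = 91/25 (D = (½)*(129 - 111 + 8*(-25))/(-25) = (½)*(-1/25)*(129 - 111 - 200) = (½)*(-1/25)*(-182) = 91/25 ≈ 3.6400)
(D - 2196) - 28508 = (91/25 - 2196) - 28508 = -54809/25 - 28508 = -767509/25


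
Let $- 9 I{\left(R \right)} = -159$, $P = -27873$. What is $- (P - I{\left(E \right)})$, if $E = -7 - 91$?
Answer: $\frac{83672}{3} \approx 27891.0$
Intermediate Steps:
$E = -98$ ($E = -7 - 91 = -98$)
$I{\left(R \right)} = \frac{53}{3}$ ($I{\left(R \right)} = \left(- \frac{1}{9}\right) \left(-159\right) = \frac{53}{3}$)
$- (P - I{\left(E \right)}) = - (-27873 - \frac{53}{3}) = \left(-1\right) \left(- \frac{83672}{3}\right) = \frac{83672}{3}$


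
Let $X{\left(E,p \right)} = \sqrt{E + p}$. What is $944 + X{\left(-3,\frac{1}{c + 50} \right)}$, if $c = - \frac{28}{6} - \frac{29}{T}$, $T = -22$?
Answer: $944 + \frac{3 i \sqrt{3137501}}{3079} \approx 944.0 + 1.7259 i$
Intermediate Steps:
$c = - \frac{221}{66}$ ($c = - \frac{28}{6} - \frac{29}{-22} = \left(-28\right) \frac{1}{6} - - \frac{29}{22} = - \frac{14}{3} + \frac{29}{22} = - \frac{221}{66} \approx -3.3485$)
$944 + X{\left(-3,\frac{1}{c + 50} \right)} = 944 + \sqrt{-3 + \frac{1}{- \frac{221}{66} + 50}} = 944 + \sqrt{-3 + \frac{1}{\frac{3079}{66}}} = 944 + \sqrt{-3 + \frac{66}{3079}} = 944 + \sqrt{- \frac{9171}{3079}} = 944 + \frac{3 i \sqrt{3137501}}{3079}$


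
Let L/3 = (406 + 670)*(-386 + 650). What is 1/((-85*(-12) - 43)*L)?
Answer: 1/832591584 ≈ 1.2011e-9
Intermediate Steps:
L = 852192 (L = 3*((406 + 670)*(-386 + 650)) = 3*(1076*264) = 3*284064 = 852192)
1/((-85*(-12) - 43)*L) = 1/((-85*(-12) - 43)*852192) = 1/((1020 - 43)*852192) = 1/(977*852192) = 1/832591584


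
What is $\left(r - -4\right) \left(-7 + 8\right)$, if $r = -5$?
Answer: $-1$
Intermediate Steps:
$\left(r - -4\right) \left(-7 + 8\right) = \left(-5 - -4\right) \left(-7 + 8\right) = \left(-5 + 4\right) 1 = \left(-1\right) 1 = -1$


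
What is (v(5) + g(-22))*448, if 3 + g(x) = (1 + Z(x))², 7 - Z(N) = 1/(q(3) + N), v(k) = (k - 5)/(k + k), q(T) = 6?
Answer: 111111/4 ≈ 27778.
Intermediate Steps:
v(k) = (-5 + k)/(2*k) (v(k) = (-5 + k)/((2*k)) = (-5 + k)*(1/(2*k)) = (-5 + k)/(2*k))
Z(N) = 7 - 1/(6 + N)
g(x) = -3 + (1 + (41 + 7*x)/(6 + x))²
(v(5) + g(-22))*448 = ((½)*(-5 + 5)/5 + (-3 + (47 + 8*(-22))²/(6 - 22)²))*448 = ((½)*(⅕)*0 + (-3 + (47 - 176)²/(-16)²))*448 = (0 + (-3 + (1/256)*(-129)²))*448 = (0 + (-3 + (1/256)*16641))*448 = (0 + (-3 + 16641/256))*448 = (0 + 15873/256)*448 = (15873/256)*448 = 111111/4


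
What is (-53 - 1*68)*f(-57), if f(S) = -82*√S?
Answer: 9922*I*√57 ≈ 74910.0*I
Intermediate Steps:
(-53 - 1*68)*f(-57) = (-53 - 1*68)*(-82*I*√57) = (-53 - 68)*(-82*I*√57) = -(-9922)*I*√57 = 9922*I*√57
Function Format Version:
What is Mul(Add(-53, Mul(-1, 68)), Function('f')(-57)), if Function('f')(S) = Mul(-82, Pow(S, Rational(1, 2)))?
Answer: Mul(9922, I, Pow(57, Rational(1, 2))) ≈ Mul(74910., I)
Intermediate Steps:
Mul(Add(-53, Mul(-1, 68)), Function('f')(-57)) = Mul(Add(-53, Mul(-1, 68)), Mul(-82, Pow(-57, Rational(1, 2)))) = Mul(Add(-53, -68), Mul(-82, Mul(I, Pow(57, Rational(1, 2))))) = Mul(-121, Mul(-82, I, Pow(57, Rational(1, 2)))) = Mul(9922, I, Pow(57, Rational(1, 2)))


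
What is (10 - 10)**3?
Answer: 0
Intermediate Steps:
(10 - 10)**3 = 0**3 = 0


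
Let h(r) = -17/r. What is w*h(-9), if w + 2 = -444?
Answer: -7582/9 ≈ -842.44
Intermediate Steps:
w = -446 (w = -2 - 444 = -446)
w*h(-9) = -(-7582)/(-9) = -(-7582)*(-1)/9 = -446*17/9 = -7582/9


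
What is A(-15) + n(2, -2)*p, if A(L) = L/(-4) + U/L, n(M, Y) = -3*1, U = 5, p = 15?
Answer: -499/12 ≈ -41.583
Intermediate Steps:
n(M, Y) = -3
A(L) = 5/L - L/4 (A(L) = L/(-4) + 5/L = L*(-¼) + 5/L = -L/4 + 5/L = 5/L - L/4)
A(-15) + n(2, -2)*p = (5/(-15) - ¼*(-15)) - 3*15 = (5*(-1/15) + 15/4) - 45 = (-⅓ + 15/4) - 45 = 41/12 - 45 = -499/12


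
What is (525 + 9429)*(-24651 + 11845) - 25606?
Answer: -127496530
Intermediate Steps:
(525 + 9429)*(-24651 + 11845) - 25606 = 9954*(-12806) - 25606 = -127470924 - 25606 = -127496530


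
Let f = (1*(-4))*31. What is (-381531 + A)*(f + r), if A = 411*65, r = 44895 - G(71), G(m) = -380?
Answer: -16020297216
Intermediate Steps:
r = 45275 (r = 44895 - 1*(-380) = 44895 + 380 = 45275)
f = -124 (f = -4*31 = -124)
A = 26715
(-381531 + A)*(f + r) = (-381531 + 26715)*(-124 + 45275) = -354816*45151 = -16020297216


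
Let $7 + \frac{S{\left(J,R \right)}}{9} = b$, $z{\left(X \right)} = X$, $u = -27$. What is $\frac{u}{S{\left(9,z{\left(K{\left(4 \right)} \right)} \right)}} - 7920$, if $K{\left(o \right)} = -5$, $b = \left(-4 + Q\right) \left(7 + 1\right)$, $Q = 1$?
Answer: $- \frac{245517}{31} \approx -7919.9$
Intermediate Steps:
$b = -24$ ($b = \left(-4 + 1\right) \left(7 + 1\right) = \left(-3\right) 8 = -24$)
$S{\left(J,R \right)} = -279$ ($S{\left(J,R \right)} = -63 + 9 \left(-24\right) = -63 - 216 = -279$)
$\frac{u}{S{\left(9,z{\left(K{\left(4 \right)} \right)} \right)}} - 7920 = - \frac{27}{-279} - 7920 = \left(-27\right) \left(- \frac{1}{279}\right) - 7920 = \frac{3}{31} - 7920 = - \frac{245517}{31}$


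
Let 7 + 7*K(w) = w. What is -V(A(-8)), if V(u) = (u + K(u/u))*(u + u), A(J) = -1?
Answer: -26/7 ≈ -3.7143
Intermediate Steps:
K(w) = -1 + w/7
V(u) = 2*u*(-6/7 + u) (V(u) = (u + (-1 + (u/u)/7))*(u + u) = (u + (-1 + (⅐)*1))*(2*u) = (u + (-1 + ⅐))*(2*u) = (u - 6/7)*(2*u) = (-6/7 + u)*(2*u) = 2*u*(-6/7 + u))
-V(A(-8)) = -2*(-1)*(-6 + 7*(-1))/7 = -2*(-1)*(-6 - 7)/7 = -2*(-1)*(-13)/7 = -1*26/7 = -26/7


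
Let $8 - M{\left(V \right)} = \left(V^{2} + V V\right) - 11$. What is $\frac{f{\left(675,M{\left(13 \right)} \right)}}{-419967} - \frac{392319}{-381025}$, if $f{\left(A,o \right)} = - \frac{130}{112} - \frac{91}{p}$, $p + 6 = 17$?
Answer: $\frac{33831670251881}{32857014174600} \approx 1.0297$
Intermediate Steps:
$p = 11$ ($p = -6 + 17 = 11$)
$M{\left(V \right)} = 19 - 2 V^{2}$ ($M{\left(V \right)} = 8 - \left(\left(V^{2} + V V\right) - 11\right) = 8 - \left(\left(V^{2} + V^{2}\right) - 11\right) = 8 - \left(2 V^{2} - 11\right) = 8 - \left(-11 + 2 V^{2}\right) = 19 - 2 V^{2}$)
$f{\left(A,o \right)} = - \frac{5811}{616}$ ($f{\left(A,o \right)} = - \frac{130}{112} - \frac{91}{11} = \left(-130\right) \frac{1}{112} - \frac{91}{11} = - \frac{65}{56} - \frac{91}{11} = - \frac{5811}{616}$)
$\frac{f{\left(675,M{\left(13 \right)} \right)}}{-419967} - \frac{392319}{-381025} = - \frac{5811}{616 \left(-419967\right)} - \frac{392319}{-381025} = \left(- \frac{5811}{616}\right) \left(- \frac{1}{419967}\right) - - \frac{392319}{381025} = \frac{1937}{86233224} + \frac{392319}{381025} = \frac{33831670251881}{32857014174600}$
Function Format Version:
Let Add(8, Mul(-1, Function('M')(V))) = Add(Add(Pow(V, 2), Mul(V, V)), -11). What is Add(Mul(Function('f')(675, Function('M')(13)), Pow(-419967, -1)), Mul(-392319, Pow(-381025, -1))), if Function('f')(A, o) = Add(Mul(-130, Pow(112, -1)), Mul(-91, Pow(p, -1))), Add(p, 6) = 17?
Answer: Rational(33831670251881, 32857014174600) ≈ 1.0297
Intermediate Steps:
p = 11 (p = Add(-6, 17) = 11)
Function('M')(V) = Add(19, Mul(-2, Pow(V, 2))) (Function('M')(V) = Add(8, Mul(-1, Add(Add(Pow(V, 2), Mul(V, V)), -11))) = Add(8, Mul(-1, Add(Add(Pow(V, 2), Pow(V, 2)), -11))) = Add(8, Mul(-1, Add(Mul(2, Pow(V, 2)), -11))) = Add(8, Mul(-1, Add(-11, Mul(2, Pow(V, 2))))) = Add(8, Add(11, Mul(-2, Pow(V, 2)))) = Add(19, Mul(-2, Pow(V, 2))))
Function('f')(A, o) = Rational(-5811, 616) (Function('f')(A, o) = Add(Mul(-130, Pow(112, -1)), Mul(-91, Pow(11, -1))) = Add(Mul(-130, Rational(1, 112)), Mul(-91, Rational(1, 11))) = Add(Rational(-65, 56), Rational(-91, 11)) = Rational(-5811, 616))
Add(Mul(Function('f')(675, Function('M')(13)), Pow(-419967, -1)), Mul(-392319, Pow(-381025, -1))) = Add(Mul(Rational(-5811, 616), Pow(-419967, -1)), Mul(-392319, Pow(-381025, -1))) = Add(Mul(Rational(-5811, 616), Rational(-1, 419967)), Mul(-392319, Rational(-1, 381025))) = Add(Rational(1937, 86233224), Rational(392319, 381025)) = Rational(33831670251881, 32857014174600)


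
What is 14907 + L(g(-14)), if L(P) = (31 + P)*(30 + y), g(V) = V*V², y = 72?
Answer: -261819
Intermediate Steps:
g(V) = V³
L(P) = 3162 + 102*P (L(P) = (31 + P)*(30 + 72) = (31 + P)*102 = 3162 + 102*P)
14907 + L(g(-14)) = 14907 + (3162 + 102*(-14)³) = 14907 + (3162 + 102*(-2744)) = 14907 + (3162 - 279888) = 14907 - 276726 = -261819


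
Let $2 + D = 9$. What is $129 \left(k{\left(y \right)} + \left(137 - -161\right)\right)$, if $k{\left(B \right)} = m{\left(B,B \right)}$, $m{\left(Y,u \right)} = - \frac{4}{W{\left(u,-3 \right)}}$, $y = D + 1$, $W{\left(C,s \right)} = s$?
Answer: $38614$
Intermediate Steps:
$D = 7$ ($D = -2 + 9 = 7$)
$y = 8$ ($y = 7 + 1 = 8$)
$m{\left(Y,u \right)} = \frac{4}{3}$ ($m{\left(Y,u \right)} = - \frac{4}{-3} = \left(-4\right) \left(- \frac{1}{3}\right) = \frac{4}{3}$)
$k{\left(B \right)} = \frac{4}{3}$
$129 \left(k{\left(y \right)} + \left(137 - -161\right)\right) = 129 \left(\frac{4}{3} + \left(137 - -161\right)\right) = 129 \left(\frac{4}{3} + \left(137 + 161\right)\right) = 129 \left(\frac{4}{3} + 298\right) = 129 \cdot \frac{898}{3} = 38614$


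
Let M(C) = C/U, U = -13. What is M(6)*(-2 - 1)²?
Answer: -54/13 ≈ -4.1538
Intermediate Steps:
M(C) = -C/13 (M(C) = C/(-13) = C*(-1/13) = -C/13)
M(6)*(-2 - 1)² = (-1/13*6)*(-2 - 1)² = -6/13*(-3)² = -6/13*9 = -54/13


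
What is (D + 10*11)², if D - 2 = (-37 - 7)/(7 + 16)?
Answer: 6411024/529 ≈ 12119.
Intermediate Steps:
D = 2/23 (D = 2 + (-37 - 7)/(7 + 16) = 2 - 44/23 = 2/23 ≈ 0.086957)
(D + 10*11)² = (2/23 + 10*11)² = (2/23 + 110)² = (2532/23)² = 6411024/529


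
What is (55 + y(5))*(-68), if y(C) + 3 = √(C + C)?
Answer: -3536 - 68*√10 ≈ -3751.0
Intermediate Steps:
y(C) = -3 + √2*√C (y(C) = -3 + √(C + C) = -3 + √(2*C) = -3 + √2*√C)
(55 + y(5))*(-68) = (55 + (-3 + √2*√5))*(-68) = (55 + (-3 + √10))*(-68) = (52 + √10)*(-68) = -3536 - 68*√10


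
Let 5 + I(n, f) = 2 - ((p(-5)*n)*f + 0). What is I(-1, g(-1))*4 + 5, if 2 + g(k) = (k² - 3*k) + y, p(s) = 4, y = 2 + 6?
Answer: 153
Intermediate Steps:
y = 8
g(k) = 6 + k² - 3*k (g(k) = -2 + ((k² - 3*k) + 8) = -2 + (8 + k² - 3*k) = 6 + k² - 3*k)
I(n, f) = -3 - 4*f*n (I(n, f) = -5 + (2 - ((4*n)*f + 0)) = -5 + (2 - (4*f*n + 0)) = -5 + (2 - 4*f*n) = -3 - 4*f*n)
I(-1, g(-1))*4 + 5 = (-3 - 4*(6 + (-1)² - 3*(-1))*(-1))*4 + 5 = (-3 - 4*(6 + 1 + 3)*(-1))*4 + 5 = (-3 - 4*10*(-1))*4 + 5 = (-3 + 40)*4 + 5 = 37*4 + 5 = 148 + 5 = 153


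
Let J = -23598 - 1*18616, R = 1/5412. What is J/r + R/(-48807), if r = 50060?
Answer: -2787638270909/3305755702260 ≈ -0.84327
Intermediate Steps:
R = 1/5412 ≈ 0.00018477
J = -42214 (J = -23598 - 18616 = -42214)
J/r + R/(-48807) = -42214/50060 + (1/5412)/(-48807) = -42214*1/50060 + (1/5412)*(-1/48807) = -21107/25030 - 1/264143484 = -2787638270909/3305755702260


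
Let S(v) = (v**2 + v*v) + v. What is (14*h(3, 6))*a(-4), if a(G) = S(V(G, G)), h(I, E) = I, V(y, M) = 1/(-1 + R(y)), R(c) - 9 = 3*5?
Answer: 1050/529 ≈ 1.9849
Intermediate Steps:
R(c) = 24 (R(c) = 9 + 3*5 = 9 + 15 = 24)
V(y, M) = 1/23 (V(y, M) = 1/(-1 + 24) = 1/23)
S(v) = v + 2*v**2 (S(v) = (v**2 + v**2) + v = 2*v**2 + v = v + 2*v**2)
a(G) = 25/529 (a(G) = (1 + 2*(1/23))/23 = (1 + 2/23)/23 = (1/23)*(25/23) = 25/529)
(14*h(3, 6))*a(-4) = (14*3)*(25/529) = 42*(25/529) = 1050/529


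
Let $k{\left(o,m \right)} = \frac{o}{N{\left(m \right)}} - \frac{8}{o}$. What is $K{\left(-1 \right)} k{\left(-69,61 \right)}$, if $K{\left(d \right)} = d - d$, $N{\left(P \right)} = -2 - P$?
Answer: $0$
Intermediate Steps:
$k{\left(o,m \right)} = - \frac{8}{o} + \frac{o}{-2 - m}$ ($k{\left(o,m \right)} = \frac{o}{-2 - m} - \frac{8}{o} = - \frac{8}{o} + \frac{o}{-2 - m}$)
$K{\left(d \right)} = 0$
$K{\left(-1 \right)} k{\left(-69,61 \right)} = 0 \frac{-16 - \left(-69\right)^{2} - 488}{\left(-69\right) \left(2 + 61\right)} = 0 \left(- \frac{-16 - 4761 - 488}{69 \cdot 63}\right) = 0 \left(\left(- \frac{1}{69}\right) \frac{1}{63} \left(-16 - 4761 - 488\right)\right) = 0 \left(\left(- \frac{1}{69}\right) \frac{1}{63} \left(-5265\right)\right) = 0 \cdot \frac{195}{161} = 0$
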